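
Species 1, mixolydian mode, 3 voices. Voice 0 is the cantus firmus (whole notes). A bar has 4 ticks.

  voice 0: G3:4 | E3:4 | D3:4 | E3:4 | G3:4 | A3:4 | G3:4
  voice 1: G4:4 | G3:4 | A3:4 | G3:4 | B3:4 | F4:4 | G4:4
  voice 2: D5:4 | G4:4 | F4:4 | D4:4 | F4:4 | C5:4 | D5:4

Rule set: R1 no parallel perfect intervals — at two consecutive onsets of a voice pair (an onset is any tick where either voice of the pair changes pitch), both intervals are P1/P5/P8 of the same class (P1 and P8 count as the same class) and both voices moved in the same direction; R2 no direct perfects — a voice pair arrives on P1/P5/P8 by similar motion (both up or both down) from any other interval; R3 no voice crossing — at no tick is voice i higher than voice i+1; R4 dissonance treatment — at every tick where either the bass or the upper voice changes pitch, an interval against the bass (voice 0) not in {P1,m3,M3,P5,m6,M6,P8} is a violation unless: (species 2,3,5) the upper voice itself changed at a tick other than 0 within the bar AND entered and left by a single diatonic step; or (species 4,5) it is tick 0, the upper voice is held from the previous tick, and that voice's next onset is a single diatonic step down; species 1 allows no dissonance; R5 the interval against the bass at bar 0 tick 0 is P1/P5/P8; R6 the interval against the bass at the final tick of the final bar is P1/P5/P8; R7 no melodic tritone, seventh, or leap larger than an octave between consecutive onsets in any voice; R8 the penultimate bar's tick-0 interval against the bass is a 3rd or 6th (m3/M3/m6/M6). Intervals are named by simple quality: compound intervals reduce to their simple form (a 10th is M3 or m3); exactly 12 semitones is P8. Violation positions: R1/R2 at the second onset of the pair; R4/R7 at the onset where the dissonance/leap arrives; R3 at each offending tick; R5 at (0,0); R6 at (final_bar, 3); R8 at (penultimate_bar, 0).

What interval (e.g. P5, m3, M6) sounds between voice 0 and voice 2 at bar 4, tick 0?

m7

voice 0=G3 voice 2=F4 -> m7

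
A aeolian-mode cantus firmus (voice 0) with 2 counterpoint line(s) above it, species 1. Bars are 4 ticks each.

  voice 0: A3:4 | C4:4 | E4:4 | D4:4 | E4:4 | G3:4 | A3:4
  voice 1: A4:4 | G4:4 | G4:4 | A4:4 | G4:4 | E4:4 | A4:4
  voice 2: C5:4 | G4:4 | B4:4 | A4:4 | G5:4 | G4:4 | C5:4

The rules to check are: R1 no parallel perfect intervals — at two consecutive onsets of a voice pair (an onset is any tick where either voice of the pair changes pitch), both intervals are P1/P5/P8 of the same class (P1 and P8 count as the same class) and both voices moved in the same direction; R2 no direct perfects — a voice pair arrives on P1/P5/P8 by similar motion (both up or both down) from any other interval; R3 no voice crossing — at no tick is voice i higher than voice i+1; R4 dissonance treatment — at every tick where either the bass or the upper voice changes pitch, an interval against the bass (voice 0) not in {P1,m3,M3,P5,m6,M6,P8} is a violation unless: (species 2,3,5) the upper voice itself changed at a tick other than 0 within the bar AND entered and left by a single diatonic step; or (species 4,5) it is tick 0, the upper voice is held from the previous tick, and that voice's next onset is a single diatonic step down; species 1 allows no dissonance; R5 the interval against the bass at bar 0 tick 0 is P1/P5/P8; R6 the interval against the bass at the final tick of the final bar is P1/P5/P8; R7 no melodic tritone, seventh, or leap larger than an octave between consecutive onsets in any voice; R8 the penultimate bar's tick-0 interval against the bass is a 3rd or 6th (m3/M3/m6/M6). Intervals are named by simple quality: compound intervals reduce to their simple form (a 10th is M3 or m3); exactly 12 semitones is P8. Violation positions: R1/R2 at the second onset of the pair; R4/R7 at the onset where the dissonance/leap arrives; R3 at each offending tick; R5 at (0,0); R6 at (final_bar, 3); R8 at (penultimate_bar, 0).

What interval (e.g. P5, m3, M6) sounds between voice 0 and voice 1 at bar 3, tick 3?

voice 0=D4 voice 1=A4 -> P5

P5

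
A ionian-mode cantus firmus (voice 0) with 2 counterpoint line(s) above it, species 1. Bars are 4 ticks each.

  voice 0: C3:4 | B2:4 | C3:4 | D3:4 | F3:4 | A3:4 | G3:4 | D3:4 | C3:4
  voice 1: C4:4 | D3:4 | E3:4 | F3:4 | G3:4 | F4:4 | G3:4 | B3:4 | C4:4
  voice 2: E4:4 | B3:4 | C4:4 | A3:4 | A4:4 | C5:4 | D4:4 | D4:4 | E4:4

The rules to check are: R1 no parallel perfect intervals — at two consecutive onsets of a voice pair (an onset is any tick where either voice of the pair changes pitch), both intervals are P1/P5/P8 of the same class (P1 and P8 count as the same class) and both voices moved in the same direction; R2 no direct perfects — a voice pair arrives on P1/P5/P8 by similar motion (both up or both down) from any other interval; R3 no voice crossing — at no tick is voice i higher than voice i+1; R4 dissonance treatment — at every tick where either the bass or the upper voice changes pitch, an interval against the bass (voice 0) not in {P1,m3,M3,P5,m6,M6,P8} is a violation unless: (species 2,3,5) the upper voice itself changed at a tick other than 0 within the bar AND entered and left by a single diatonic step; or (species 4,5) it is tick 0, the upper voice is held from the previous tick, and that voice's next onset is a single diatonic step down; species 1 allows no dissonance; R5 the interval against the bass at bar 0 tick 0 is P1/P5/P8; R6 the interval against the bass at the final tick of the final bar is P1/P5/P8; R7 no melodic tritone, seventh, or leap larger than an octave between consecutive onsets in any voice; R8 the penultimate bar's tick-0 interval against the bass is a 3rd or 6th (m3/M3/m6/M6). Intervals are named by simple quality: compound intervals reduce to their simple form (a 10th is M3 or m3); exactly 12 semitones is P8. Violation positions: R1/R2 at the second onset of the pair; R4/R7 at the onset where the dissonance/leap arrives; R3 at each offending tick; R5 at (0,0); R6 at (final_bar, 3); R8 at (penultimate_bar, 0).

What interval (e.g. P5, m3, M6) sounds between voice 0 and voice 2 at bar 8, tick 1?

M3

voice 0=C3 voice 2=E4 -> M3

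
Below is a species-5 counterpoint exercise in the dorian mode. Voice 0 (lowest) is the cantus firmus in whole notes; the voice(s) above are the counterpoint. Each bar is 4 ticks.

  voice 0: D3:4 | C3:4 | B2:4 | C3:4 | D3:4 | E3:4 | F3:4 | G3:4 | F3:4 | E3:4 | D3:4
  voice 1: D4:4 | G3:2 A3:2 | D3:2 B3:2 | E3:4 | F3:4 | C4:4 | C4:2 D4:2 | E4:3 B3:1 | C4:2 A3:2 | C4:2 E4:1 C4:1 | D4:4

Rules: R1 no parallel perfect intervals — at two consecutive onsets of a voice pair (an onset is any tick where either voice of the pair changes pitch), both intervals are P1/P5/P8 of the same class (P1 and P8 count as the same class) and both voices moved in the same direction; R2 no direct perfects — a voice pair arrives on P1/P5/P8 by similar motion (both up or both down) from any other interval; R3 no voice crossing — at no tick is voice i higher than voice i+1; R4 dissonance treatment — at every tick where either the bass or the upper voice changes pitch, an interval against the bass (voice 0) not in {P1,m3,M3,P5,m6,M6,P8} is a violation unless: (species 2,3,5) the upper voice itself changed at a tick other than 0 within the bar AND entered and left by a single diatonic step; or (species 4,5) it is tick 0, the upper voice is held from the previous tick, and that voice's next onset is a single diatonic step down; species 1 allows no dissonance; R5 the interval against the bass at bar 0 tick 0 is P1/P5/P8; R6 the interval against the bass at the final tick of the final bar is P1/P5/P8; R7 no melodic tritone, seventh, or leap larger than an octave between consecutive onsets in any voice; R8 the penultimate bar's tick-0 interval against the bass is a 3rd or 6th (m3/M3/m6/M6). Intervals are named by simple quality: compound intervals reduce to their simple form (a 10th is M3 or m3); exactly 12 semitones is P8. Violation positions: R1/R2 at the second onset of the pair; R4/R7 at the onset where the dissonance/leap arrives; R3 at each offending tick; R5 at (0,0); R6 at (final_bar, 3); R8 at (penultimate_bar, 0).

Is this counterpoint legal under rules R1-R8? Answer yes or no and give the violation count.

No (1 violations)

bar 0: v0=D3 v1=D4 (P8)
bar 1: v0=C3 v1=G3 (P5)
bar 2: v0=B2 v1=D3 (m3)
bar 3: v0=C3 v1=E3 (M3)
bar 4: v0=D3 v1=F3 (m3)
bar 5: v0=E3 v1=C4 (m6)
bar 6: v0=F3 v1=C4 (P5)
bar 7: v0=G3 v1=E4 (M6)
bar 8: v0=F3 v1=C4 (P5)
bar 9: v0=E3 v1=C4 (m6)
bar 10: v0=D3 v1=D4 (P8)
  R2 @ bar1.0: D3/D4 P8 -> C3/G3 P5 similar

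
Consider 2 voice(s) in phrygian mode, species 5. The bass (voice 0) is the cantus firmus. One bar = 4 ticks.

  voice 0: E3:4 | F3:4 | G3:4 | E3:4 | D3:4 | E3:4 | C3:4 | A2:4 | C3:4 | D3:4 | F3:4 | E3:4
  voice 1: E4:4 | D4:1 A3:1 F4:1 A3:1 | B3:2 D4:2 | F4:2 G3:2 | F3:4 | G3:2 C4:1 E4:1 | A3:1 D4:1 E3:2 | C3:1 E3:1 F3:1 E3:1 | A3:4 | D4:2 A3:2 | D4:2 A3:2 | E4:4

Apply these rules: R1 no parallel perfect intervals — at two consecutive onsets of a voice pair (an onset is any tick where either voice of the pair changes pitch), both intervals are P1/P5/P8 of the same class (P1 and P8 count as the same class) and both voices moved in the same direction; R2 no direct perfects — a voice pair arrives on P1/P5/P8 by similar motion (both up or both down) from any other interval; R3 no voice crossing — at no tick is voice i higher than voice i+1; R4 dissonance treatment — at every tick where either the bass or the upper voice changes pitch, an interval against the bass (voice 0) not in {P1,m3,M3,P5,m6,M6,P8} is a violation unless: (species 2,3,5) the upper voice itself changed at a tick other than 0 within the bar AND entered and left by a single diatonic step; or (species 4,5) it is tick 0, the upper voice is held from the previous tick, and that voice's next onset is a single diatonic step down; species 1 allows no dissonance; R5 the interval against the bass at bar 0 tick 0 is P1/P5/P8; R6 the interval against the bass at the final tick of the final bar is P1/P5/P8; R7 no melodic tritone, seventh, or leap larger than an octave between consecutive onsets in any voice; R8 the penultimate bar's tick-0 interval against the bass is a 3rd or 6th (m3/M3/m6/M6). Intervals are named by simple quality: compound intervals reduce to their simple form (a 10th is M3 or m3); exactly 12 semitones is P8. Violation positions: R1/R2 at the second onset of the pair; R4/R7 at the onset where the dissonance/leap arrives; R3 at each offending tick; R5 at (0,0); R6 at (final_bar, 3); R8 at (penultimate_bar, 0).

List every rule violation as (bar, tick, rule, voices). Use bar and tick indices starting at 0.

bar 0: v0=E3 v1=E4 downbeat P8
bar 1: v0=F3 v1=D4 downbeat M6
bar 2: v0=G3 v1=B3 downbeat M3
bar 3: v0=E3 v1=F4 downbeat m2
bar 4: v0=D3 v1=F3 downbeat m3
bar 5: v0=E3 v1=G3 downbeat m3
bar 6: v0=C3 v1=A3 downbeat M6
bar 7: v0=A2 v1=C3 downbeat m3
bar 8: v0=C3 v1=A3 downbeat M6
bar 9: v0=D3 v1=D4 downbeat P8
bar 10: v0=F3 v1=D4 downbeat M6
bar 11: v0=E3 v1=E4 downbeat P8
  -> R4 @ bar 3 tick 0 v(0, 1): E3/F4 m2 untreated
  -> R7 @ bar 3 tick 2 v(1,): F4->G3 leap 10st
  -> R4 @ bar 6 tick 1 v(0, 1): C3/D4 M2 untreated
  -> R7 @ bar 6 tick 2 v(1,): D4->E3 leap 10st
  -> R2 @ bar 9 tick 0 v(0, 1): C3/A3 M6 -> D3/D4 P8 similar

(3, 0, R4, (0, 1))
(3, 2, R7, (1,))
(6, 1, R4, (0, 1))
(6, 2, R7, (1,))
(9, 0, R2, (0, 1))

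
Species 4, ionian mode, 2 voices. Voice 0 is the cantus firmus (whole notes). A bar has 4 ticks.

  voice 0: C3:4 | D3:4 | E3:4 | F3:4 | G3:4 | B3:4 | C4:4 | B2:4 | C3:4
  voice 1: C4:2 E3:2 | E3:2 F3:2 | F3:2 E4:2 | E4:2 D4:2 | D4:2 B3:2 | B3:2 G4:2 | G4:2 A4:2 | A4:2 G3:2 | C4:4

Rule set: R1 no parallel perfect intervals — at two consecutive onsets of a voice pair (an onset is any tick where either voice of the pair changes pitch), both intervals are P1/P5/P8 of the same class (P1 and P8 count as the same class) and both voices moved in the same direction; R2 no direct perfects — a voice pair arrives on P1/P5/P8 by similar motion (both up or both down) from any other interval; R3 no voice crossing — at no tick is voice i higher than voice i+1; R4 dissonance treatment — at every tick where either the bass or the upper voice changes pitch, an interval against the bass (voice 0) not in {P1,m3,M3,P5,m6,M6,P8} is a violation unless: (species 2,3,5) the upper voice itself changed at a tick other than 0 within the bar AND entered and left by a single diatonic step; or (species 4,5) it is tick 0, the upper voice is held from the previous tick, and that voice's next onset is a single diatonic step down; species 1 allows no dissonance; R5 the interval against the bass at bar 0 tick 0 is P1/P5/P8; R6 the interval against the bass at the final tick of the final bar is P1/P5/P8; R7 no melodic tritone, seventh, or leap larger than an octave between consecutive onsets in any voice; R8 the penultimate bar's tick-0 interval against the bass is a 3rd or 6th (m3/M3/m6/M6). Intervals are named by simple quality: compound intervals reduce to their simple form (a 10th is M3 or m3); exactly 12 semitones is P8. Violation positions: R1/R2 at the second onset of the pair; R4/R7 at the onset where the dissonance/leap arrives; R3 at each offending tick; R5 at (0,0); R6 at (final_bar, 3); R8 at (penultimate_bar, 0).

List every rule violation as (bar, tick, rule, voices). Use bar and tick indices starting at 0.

(1, 0, R4, (0, 1))
(2, 0, R4, (0, 1))
(2, 2, R7, (1,))
(7, 0, R4, (0, 1))
(7, 0, R7, (0,))
(7, 0, R8, (0, 1))
(7, 2, R7, (1,))
(8, 0, R2, (0, 1))

bar 0: v0=C3 v1=C4 downbeat P8
bar 1: v0=D3 v1=E3 downbeat M2
bar 2: v0=E3 v1=F3 downbeat m2
bar 3: v0=F3 v1=E4 downbeat M7
bar 4: v0=G3 v1=D4 downbeat P5
bar 5: v0=B3 v1=B3 downbeat P1
bar 6: v0=C4 v1=G4 downbeat P5
bar 7: v0=B2 v1=A4 downbeat m7
bar 8: v0=C3 v1=C4 downbeat P8
  -> R4 @ bar 1 tick 0 v(0, 1): D3/E3 M2 untreated
  -> R4 @ bar 2 tick 0 v(0, 1): E3/F3 m2 untreated
  -> R7 @ bar 2 tick 2 v(1,): F3->E4 leap 11st
  -> R4 @ bar 7 tick 0 v(0, 1): B2/A4 m7 untreated
  -> R7 @ bar 7 tick 0 v(0,): C4->B2 leap 13st
  -> R8 @ bar 7 tick 0 v(0, 1): penult m7 not 3rd/6th
  -> R7 @ bar 7 tick 2 v(1,): A4->G3 leap 14st
  -> R2 @ bar 8 tick 0 v(0, 1): B2/G3 m6 -> C3/C4 P8 similar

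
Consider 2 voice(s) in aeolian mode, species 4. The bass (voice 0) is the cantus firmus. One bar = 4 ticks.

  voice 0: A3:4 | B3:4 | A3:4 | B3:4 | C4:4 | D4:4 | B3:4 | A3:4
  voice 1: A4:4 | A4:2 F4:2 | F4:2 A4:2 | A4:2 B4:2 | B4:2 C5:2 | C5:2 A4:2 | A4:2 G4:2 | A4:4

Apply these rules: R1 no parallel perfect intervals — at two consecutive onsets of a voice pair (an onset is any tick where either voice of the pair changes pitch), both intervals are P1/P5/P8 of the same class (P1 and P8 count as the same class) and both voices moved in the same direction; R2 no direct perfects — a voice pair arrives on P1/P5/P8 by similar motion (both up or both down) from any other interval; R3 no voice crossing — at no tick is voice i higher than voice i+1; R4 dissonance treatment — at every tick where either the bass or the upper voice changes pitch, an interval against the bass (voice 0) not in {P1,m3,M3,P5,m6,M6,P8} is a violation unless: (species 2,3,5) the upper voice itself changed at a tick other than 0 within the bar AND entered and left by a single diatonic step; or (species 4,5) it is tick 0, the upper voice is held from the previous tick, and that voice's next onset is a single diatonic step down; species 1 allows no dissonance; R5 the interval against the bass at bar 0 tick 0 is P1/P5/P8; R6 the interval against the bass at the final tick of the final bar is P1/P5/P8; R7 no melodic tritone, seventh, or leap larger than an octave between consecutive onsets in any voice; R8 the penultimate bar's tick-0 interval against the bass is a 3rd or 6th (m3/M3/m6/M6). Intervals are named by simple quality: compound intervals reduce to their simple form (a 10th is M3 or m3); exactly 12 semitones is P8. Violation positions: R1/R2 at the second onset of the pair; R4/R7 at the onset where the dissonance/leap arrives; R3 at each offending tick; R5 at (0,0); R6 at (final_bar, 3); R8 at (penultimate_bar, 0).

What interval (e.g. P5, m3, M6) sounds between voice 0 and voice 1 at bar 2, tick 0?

voice 0=A3 voice 1=F4 -> m6

m6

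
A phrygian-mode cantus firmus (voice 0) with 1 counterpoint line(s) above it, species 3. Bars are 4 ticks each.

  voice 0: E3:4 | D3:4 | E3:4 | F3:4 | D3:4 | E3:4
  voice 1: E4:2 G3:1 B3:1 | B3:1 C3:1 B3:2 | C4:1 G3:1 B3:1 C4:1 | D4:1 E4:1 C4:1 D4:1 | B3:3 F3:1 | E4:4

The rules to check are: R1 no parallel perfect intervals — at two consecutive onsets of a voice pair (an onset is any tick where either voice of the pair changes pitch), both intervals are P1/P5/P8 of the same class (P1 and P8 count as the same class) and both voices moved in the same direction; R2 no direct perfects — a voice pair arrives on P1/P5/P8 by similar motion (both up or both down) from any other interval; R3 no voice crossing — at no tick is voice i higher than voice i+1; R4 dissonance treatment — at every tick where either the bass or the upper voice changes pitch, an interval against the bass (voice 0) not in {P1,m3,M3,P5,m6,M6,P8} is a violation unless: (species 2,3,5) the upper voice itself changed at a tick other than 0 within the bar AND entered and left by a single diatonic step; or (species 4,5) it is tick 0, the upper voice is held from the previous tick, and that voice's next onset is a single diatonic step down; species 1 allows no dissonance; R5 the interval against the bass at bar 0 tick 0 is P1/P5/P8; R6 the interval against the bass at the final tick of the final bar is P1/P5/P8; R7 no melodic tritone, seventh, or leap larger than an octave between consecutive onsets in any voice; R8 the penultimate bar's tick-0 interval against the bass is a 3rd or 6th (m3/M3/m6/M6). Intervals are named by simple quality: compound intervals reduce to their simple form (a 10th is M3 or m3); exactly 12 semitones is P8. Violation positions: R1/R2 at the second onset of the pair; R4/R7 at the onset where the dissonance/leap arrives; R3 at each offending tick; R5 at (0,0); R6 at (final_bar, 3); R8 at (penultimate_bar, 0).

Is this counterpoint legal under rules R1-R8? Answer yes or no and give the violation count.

bar 0: v0=E3 v1=E4 (P8)
bar 1: v0=D3 v1=B3 (M6)
bar 2: v0=E3 v1=C4 (m6)
bar 3: v0=F3 v1=D4 (M6)
bar 4: v0=D3 v1=B3 (M6)
bar 5: v0=E3 v1=E4 (P8)
  R3 @ bar1.1: D3 above C3
  R4 @ bar1.1: D3/C3 M2 untreated
  R7 @ bar1.1: B3->C3 leap 11st
  R7 @ bar1.2: C3->B3 leap 11st
  R4 @ bar3.1: F3/E4 M7 untreated
  R7 @ bar4.3: B3->F3 leap 6st
  R2 @ bar5.0: D3/F3 m3 -> E3/E4 P8 similar
  R7 @ bar5.0: F3->E4 leap 11st

No (8 violations)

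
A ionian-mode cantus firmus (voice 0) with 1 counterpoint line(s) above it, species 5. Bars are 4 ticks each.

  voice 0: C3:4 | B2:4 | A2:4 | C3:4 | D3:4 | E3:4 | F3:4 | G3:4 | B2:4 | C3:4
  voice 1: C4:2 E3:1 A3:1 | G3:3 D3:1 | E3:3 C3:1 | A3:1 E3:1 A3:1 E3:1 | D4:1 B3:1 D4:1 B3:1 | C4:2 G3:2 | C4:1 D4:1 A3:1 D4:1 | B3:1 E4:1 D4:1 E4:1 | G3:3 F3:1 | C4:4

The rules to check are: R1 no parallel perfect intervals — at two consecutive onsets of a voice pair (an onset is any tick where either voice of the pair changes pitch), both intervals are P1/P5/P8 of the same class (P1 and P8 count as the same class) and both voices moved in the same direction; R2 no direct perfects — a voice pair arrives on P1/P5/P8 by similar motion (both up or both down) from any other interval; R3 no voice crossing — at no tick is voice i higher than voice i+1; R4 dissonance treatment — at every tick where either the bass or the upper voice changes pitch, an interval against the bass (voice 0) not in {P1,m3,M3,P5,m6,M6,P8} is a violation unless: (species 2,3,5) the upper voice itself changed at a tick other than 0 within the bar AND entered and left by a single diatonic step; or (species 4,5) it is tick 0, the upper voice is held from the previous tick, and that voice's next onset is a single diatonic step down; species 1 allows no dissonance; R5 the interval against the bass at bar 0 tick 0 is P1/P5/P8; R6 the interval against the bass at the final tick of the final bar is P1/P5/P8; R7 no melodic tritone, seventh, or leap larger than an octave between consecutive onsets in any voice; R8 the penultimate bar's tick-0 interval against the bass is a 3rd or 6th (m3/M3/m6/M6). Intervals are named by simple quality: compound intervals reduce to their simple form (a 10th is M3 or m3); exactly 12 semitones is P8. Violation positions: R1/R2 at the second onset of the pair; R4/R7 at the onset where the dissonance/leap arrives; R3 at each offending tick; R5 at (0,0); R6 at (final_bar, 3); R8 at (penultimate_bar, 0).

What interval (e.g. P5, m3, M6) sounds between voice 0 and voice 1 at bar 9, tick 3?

voice 0=C3 voice 1=C4 -> P8

P8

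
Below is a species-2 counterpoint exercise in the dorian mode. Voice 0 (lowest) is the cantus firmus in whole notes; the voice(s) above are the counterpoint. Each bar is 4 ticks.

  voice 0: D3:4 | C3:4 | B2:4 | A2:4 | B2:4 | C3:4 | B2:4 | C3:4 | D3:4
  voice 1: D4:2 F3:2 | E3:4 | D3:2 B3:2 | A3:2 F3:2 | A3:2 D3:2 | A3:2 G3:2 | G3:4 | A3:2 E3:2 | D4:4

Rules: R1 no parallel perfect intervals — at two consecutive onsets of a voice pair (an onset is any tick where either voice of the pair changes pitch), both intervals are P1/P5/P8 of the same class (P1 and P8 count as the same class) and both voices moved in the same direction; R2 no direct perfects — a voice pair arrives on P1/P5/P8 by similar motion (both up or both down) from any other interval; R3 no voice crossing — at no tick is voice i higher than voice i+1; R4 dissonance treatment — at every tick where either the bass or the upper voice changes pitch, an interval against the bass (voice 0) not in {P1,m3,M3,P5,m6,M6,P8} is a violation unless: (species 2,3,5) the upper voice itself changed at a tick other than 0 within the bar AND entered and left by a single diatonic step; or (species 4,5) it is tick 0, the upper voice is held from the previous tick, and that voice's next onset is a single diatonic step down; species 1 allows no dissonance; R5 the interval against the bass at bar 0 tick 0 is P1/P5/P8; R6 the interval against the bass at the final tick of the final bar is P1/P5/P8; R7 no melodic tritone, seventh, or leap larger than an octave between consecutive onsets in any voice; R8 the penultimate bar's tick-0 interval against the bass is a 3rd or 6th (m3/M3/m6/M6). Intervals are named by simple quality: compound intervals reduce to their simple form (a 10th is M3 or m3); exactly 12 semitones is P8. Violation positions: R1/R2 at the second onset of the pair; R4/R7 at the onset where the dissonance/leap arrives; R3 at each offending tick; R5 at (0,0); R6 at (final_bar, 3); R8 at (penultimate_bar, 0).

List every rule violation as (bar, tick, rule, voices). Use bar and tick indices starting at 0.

bar 0: v0=D3 v1=D4 downbeat P8
bar 1: v0=C3 v1=E3 downbeat M3
bar 2: v0=B2 v1=D3 downbeat m3
bar 3: v0=A2 v1=A3 downbeat P8
bar 4: v0=B2 v1=A3 downbeat m7
bar 5: v0=C3 v1=A3 downbeat M6
bar 6: v0=B2 v1=G3 downbeat m6
bar 7: v0=C3 v1=A3 downbeat M6
bar 8: v0=D3 v1=D4 downbeat P8
  -> R1 @ bar 3 tick 0 v(0, 1): B2/B3 P8 -> A2/A3 P8 similar
  -> R4 @ bar 4 tick 0 v(0, 1): B2/A3 m7 untreated
  -> R2 @ bar 8 tick 0 v(0, 1): C3/E3 M3 -> D3/D4 P8 similar
  -> R7 @ bar 8 tick 0 v(1,): E3->D4 leap 10st

(3, 0, R1, (0, 1))
(4, 0, R4, (0, 1))
(8, 0, R2, (0, 1))
(8, 0, R7, (1,))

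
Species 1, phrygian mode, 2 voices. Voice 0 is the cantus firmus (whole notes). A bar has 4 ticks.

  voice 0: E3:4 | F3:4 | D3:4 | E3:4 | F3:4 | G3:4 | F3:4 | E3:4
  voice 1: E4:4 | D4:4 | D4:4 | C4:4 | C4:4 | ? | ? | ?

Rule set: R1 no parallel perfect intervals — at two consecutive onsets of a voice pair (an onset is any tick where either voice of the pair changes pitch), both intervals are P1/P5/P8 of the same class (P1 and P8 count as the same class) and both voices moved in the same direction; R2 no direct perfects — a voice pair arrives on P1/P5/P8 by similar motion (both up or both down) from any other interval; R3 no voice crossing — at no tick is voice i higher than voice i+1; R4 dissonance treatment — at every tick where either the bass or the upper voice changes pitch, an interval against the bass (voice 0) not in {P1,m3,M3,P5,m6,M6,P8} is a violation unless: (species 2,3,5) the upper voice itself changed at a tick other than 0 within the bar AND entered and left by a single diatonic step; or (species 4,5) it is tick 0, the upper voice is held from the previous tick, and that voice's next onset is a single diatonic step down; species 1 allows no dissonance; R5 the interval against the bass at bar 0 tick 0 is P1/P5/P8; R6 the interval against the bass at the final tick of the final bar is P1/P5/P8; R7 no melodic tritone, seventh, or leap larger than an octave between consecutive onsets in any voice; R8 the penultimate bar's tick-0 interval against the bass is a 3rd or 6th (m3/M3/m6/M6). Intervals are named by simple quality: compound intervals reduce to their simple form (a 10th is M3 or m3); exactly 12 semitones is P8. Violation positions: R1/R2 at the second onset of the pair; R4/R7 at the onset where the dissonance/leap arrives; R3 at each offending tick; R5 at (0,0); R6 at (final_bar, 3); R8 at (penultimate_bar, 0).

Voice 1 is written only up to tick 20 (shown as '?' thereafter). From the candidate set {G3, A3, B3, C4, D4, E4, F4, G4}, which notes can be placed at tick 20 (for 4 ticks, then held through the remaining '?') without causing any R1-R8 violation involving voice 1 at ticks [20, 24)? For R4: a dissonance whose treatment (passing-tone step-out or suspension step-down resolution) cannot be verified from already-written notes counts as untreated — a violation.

{B3, E4, G3}

G3: legal
A3: violates R4
B3: legal
C4: violates R4
D4: violates R1
E4: legal
F4: violates R4
G4: violates R2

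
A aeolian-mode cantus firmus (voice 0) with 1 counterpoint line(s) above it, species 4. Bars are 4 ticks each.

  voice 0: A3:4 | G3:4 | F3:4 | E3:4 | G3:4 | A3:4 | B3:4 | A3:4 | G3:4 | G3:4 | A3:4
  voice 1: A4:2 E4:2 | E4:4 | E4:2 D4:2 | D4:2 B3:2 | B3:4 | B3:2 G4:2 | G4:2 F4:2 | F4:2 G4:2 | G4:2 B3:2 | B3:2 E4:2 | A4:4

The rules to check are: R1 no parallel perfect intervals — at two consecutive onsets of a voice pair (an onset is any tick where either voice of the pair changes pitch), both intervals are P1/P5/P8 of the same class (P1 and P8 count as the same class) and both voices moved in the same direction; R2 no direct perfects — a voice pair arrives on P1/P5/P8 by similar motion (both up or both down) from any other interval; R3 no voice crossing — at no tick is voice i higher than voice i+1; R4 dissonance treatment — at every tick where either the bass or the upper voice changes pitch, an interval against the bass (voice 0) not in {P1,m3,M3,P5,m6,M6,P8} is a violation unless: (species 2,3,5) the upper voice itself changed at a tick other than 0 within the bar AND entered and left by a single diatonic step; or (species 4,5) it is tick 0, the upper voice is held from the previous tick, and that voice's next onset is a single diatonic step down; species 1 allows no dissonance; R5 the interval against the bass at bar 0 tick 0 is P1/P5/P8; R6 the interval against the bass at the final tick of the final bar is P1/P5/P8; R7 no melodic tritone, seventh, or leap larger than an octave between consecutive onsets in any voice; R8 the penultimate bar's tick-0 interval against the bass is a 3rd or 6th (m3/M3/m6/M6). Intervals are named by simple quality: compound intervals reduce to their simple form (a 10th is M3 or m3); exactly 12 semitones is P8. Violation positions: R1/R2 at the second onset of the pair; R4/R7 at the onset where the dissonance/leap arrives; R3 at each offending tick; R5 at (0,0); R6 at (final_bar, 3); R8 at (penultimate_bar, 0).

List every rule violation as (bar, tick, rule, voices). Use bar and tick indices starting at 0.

bar 0: v0=A3 v1=A4 downbeat P8
bar 1: v0=G3 v1=E4 downbeat M6
bar 2: v0=F3 v1=E4 downbeat M7
bar 3: v0=E3 v1=D4 downbeat m7
bar 4: v0=G3 v1=B3 downbeat M3
bar 5: v0=A3 v1=B3 downbeat M2
bar 6: v0=B3 v1=G4 downbeat m6
bar 7: v0=A3 v1=F4 downbeat m6
bar 8: v0=G3 v1=G4 downbeat P8
bar 9: v0=G3 v1=B3 downbeat M3
bar 10: v0=A3 v1=A4 downbeat P8
  -> R4 @ bar 3 tick 0 v(0, 1): E3/D4 m7 untreated
  -> R4 @ bar 5 tick 0 v(0, 1): A3/B3 M2 untreated
  -> R4 @ bar 5 tick 2 v(0, 1): A3/G4 m7 untreated
  -> R4 @ bar 6 tick 2 v(0, 1): B3/F4 TT untreated
  -> R4 @ bar 7 tick 2 v(0, 1): A3/G4 m7 untreated
  -> R2 @ bar 10 tick 0 v(0, 1): G3/E4 M6 -> A3/A4 P8 similar

(3, 0, R4, (0, 1))
(5, 0, R4, (0, 1))
(5, 2, R4, (0, 1))
(6, 2, R4, (0, 1))
(7, 2, R4, (0, 1))
(10, 0, R2, (0, 1))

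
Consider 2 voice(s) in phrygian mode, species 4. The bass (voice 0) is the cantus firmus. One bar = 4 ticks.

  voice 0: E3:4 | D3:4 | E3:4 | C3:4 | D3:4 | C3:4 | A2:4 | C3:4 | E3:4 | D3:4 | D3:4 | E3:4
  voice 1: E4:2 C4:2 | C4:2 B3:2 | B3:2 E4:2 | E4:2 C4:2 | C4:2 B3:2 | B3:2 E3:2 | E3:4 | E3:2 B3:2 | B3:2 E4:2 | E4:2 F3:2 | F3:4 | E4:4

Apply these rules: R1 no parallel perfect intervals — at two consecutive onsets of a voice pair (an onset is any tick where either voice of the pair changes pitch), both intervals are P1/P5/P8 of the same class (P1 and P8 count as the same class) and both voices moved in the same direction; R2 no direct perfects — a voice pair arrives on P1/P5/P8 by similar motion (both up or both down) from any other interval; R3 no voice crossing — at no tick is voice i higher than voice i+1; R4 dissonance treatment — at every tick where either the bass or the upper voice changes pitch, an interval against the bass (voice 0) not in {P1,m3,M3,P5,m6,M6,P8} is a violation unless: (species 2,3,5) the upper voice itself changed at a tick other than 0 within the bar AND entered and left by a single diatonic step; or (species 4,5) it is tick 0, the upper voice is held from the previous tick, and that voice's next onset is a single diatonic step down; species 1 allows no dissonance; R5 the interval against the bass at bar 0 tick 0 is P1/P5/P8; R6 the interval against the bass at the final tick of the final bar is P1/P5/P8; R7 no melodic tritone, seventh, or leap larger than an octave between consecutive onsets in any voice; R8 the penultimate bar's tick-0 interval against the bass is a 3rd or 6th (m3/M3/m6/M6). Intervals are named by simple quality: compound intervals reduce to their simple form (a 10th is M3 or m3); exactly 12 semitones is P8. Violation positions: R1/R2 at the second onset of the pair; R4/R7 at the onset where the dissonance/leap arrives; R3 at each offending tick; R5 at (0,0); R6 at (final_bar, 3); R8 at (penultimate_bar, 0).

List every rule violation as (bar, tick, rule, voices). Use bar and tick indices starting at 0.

bar 0: v0=E3 v1=E4 downbeat P8
bar 1: v0=D3 v1=C4 downbeat m7
bar 2: v0=E3 v1=B3 downbeat P5
bar 3: v0=C3 v1=E4 downbeat M3
bar 4: v0=D3 v1=C4 downbeat m7
bar 5: v0=C3 v1=B3 downbeat M7
bar 6: v0=A2 v1=E3 downbeat P5
bar 7: v0=C3 v1=E3 downbeat M3
bar 8: v0=E3 v1=B3 downbeat P5
bar 9: v0=D3 v1=E4 downbeat M2
bar 10: v0=D3 v1=F3 downbeat m3
bar 11: v0=E3 v1=E4 downbeat P8
  -> R4 @ bar 5 tick 0 v(0, 1): C3/B3 M7 untreated
  -> R4 @ bar 7 tick 2 v(0, 1): C3/B3 M7 untreated
  -> R4 @ bar 9 tick 0 v(0, 1): D3/E4 M2 untreated
  -> R7 @ bar 9 tick 2 v(1,): E4->F3 leap 11st
  -> R2 @ bar 11 tick 0 v(0, 1): D3/F3 m3 -> E3/E4 P8 similar
  -> R7 @ bar 11 tick 0 v(1,): F3->E4 leap 11st

(5, 0, R4, (0, 1))
(7, 2, R4, (0, 1))
(9, 0, R4, (0, 1))
(9, 2, R7, (1,))
(11, 0, R2, (0, 1))
(11, 0, R7, (1,))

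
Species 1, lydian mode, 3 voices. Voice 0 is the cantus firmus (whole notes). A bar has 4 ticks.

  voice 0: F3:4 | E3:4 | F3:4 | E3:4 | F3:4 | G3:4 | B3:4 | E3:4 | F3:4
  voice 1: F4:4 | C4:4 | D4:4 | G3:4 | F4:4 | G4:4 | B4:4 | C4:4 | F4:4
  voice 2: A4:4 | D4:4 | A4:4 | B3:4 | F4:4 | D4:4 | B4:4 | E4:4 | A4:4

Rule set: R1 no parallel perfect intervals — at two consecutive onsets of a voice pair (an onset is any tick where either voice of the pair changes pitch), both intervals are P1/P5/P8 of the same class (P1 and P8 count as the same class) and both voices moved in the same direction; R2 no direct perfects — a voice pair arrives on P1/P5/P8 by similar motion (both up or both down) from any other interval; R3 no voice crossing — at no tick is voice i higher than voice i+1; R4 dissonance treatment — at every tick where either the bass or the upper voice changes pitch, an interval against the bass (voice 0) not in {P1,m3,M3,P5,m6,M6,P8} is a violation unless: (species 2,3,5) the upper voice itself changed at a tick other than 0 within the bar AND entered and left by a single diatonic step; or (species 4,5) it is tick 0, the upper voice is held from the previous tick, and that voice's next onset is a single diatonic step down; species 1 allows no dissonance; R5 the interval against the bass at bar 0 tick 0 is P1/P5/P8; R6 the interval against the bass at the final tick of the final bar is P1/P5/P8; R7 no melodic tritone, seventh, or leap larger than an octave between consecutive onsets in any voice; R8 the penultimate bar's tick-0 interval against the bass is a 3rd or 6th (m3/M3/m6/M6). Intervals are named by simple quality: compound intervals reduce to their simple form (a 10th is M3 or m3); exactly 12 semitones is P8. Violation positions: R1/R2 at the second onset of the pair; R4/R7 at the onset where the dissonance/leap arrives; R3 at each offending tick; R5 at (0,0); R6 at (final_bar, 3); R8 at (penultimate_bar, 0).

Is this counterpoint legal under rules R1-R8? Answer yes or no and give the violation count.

No (23 violations)

bar 0: v0=F3 v1=F4 v2=A4 (M3)
bar 1: v0=E3 v1=C4 v2=D4 (m7)
bar 2: v0=F3 v1=D4 v2=A4 (M3)
bar 3: v0=E3 v1=G3 v2=B3 (P5)
bar 4: v0=F3 v1=F4 v2=F4 (P8)
bar 5: v0=G3 v1=G4 v2=D4 (P5)
bar 6: v0=B3 v1=B4 v2=B4 (P8)
bar 7: v0=E3 v1=C4 v2=E4 (P8)
bar 8: v0=F3 v1=F4 v2=A4 (M3)
  R5 @ bar0.0: opens on M3
  R4 @ bar1.0: E3/D4 m7 untreated
  R2 @ bar2.0: C4/D4 M2 -> D4/A4 P5 similar
  R2 @ bar3.0: F3/A4 M3 -> E3/B3 P5 similar
  R7 @ bar3.0: A4->B3 leap 10st
  R2 @ bar4.0: E3/G3 m3 -> F3/F4 P8 similar
  R2 @ bar4.0: E3/B3 P5 -> F3/F4 P8 similar
  R2 @ bar4.0: G3/B3 M3 -> F4/F4 P1 similar
  R7 @ bar4.0: G3->F4 leap 10st
  R7 @ bar4.0: B3->F4 leap 6st
  R1 @ bar5.0: F3/F4 P8 -> G3/G4 P8 similar
  R3 @ bar5.0: G4 above D4
  R3 @ bar5.1: G4 above D4
  R3 @ bar5.2: G4 above D4
  R3 @ bar5.3: G4 above D4
  R1 @ bar6.0: G3/G4 P8 -> B3/B4 P8 similar
  R2 @ bar6.0: G3/D4 P5 -> B3/B4 P8 similar
  R2 @ bar6.0: G4/D4 P4 -> B4/B4 P1 similar
  R1 @ bar7.0: B3/B4 P8 -> E3/E4 P8 similar
  R7 @ bar7.0: B4->C4 leap 11st
  R8 @ bar7.0: penult P8 not 3rd/6th
  R2 @ bar8.0: E3/C4 m6 -> F3/F4 P8 similar
  R6 @ bar8.3: closes on M3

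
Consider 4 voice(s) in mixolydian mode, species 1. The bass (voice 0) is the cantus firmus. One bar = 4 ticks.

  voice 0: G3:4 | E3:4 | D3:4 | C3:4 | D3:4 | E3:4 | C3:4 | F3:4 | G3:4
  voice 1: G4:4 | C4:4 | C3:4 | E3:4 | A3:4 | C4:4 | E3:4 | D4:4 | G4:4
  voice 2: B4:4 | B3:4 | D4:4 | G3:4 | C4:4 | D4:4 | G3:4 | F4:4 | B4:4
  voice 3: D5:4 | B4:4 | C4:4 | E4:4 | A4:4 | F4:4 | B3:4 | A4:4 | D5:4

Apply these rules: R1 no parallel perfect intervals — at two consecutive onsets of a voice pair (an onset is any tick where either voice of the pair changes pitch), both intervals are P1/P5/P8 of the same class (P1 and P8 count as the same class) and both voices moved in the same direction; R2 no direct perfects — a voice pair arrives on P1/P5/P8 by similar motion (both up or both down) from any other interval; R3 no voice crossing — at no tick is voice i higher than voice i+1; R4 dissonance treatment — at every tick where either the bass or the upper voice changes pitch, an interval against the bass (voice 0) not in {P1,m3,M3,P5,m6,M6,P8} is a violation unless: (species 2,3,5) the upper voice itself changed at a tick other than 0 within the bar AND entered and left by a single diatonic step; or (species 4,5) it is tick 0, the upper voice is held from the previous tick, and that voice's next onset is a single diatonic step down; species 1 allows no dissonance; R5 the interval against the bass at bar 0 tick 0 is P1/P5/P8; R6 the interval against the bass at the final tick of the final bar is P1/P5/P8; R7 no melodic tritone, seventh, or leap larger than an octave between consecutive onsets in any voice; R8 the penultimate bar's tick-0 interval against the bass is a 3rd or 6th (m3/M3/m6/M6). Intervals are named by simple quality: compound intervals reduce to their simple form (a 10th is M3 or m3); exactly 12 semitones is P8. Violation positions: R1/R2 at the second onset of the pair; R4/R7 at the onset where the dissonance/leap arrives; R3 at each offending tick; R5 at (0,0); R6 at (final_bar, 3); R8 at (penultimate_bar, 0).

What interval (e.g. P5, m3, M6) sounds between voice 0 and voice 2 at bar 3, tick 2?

P5

voice 0=C3 voice 2=G3 -> P5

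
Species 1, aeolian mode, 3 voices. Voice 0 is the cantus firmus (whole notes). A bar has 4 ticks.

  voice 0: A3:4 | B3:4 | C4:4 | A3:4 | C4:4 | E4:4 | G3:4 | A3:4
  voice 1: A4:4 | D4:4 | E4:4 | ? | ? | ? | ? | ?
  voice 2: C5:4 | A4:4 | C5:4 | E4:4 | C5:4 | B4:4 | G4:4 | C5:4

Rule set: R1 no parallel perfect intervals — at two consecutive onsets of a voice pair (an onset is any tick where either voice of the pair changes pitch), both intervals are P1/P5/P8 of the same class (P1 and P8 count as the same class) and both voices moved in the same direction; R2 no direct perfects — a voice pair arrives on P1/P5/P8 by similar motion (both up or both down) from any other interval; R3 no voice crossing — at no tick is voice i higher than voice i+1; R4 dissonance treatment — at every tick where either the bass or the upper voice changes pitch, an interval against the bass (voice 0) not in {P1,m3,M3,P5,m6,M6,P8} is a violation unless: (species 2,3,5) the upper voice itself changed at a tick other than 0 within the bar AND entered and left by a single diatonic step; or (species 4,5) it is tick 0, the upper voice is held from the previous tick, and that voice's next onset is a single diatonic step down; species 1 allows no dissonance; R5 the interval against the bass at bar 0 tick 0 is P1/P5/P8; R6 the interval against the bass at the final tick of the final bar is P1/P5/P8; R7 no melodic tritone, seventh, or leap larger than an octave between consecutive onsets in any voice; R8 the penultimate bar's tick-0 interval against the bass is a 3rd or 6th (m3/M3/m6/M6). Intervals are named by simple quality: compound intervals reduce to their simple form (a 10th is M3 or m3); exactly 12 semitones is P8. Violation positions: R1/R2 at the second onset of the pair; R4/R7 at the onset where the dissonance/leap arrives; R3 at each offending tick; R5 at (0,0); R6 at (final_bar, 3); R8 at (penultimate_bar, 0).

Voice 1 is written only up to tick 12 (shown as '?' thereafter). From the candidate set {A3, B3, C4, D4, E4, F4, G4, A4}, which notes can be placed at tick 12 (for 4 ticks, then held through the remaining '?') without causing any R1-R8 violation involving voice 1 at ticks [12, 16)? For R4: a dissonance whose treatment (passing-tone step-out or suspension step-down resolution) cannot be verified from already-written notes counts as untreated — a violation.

A3: violates R2
B3: violates R4
C4: legal
D4: violates R4
E4: legal
F4: violates R3
G4: violates R3,R4
A4: violates R3

{C4, E4}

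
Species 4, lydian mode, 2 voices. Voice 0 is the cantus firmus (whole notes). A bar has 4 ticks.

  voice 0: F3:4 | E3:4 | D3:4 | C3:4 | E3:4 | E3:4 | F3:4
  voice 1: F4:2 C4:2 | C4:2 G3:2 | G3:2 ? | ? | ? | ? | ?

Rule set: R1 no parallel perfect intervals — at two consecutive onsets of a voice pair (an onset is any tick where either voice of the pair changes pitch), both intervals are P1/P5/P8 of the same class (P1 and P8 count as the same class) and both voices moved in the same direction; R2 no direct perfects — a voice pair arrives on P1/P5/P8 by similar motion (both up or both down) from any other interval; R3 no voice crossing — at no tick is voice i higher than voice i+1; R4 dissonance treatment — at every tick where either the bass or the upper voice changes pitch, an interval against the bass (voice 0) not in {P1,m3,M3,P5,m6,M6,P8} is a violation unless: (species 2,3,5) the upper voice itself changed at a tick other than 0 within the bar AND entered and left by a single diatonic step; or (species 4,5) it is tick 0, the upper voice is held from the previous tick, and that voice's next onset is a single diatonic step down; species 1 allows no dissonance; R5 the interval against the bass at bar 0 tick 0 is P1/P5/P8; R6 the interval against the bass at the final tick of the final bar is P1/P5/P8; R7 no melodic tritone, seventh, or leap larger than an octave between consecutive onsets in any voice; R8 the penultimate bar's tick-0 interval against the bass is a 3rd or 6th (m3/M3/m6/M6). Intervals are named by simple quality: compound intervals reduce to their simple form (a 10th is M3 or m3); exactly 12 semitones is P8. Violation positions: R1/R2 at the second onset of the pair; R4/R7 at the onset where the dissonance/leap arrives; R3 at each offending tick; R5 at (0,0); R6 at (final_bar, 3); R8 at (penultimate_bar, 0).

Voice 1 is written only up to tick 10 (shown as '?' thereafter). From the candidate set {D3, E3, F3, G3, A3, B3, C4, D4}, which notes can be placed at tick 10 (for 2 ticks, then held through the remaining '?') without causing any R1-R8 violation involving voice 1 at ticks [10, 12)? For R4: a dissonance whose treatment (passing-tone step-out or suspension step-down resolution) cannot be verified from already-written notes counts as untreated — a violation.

D3: legal
E3: violates R4
F3: legal
G3: legal
A3: legal
B3: legal
C4: violates R4
D4: legal

{A3, B3, D3, D4, F3, G3}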